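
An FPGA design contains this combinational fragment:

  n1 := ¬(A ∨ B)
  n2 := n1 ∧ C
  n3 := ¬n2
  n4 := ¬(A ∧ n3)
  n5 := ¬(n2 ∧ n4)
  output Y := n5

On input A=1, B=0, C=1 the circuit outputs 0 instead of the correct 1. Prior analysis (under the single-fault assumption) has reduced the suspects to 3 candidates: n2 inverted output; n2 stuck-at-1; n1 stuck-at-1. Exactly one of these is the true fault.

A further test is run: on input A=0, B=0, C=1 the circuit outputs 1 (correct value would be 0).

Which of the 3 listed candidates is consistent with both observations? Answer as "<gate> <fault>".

n2 inverted output

Evaluate each candidate on input A=0, B=0, C=1:
  n2 inverted output: n1=1, n2=0 [inverted output], n3=1, n4=1, n5=1 → 1 — matches
  n2 stuck-at-1: n1=1, n2=1 [stuck-at-1], n3=0, n4=1, n5=0 → 0 — eliminated
  n1 stuck-at-1: n1=1 [stuck-at-1], n2=1, n3=0, n4=1, n5=0 → 0 — eliminated
Only n2 inverted output reproduces the observed 1.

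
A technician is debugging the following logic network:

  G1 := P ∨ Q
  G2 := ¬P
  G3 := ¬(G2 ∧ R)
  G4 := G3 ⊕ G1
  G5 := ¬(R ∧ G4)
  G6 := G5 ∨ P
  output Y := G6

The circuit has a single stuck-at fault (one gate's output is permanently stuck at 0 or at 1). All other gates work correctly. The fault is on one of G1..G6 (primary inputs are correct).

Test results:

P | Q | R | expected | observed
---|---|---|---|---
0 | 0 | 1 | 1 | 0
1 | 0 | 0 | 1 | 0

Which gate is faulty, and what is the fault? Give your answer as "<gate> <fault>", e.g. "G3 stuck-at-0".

G6 stuck-at-0

Fault-free values for test 1 (P=0, Q=0, R=1): G1=0, G2=1, G3=0, G4=0, G5=1, G6=1, giving Y=1. Observed 0.
Test 1: faults giving observed 0 are {G1 stuck-at-1, G2 stuck-at-0, G3 stuck-at-1, G4 stuck-at-1, G5 stuck-at-0, G6 stuck-at-0}.
Test 2 (P=1, Q=0, R=0): fault-free G1=1, G2=0, G3=1, G4=0, G5=1, G6=1 → 1; observed 0. Eliminates G1 stuck-at-1, G2 stuck-at-0, G3 stuck-at-1, G4 stuck-at-1, G5 stuck-at-0.
Only G6 stuck-at-0 is consistent with every test.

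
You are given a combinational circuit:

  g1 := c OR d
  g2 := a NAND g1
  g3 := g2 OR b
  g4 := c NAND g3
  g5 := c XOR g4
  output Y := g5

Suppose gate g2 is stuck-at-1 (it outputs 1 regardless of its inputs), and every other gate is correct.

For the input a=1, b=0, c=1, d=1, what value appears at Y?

Propagate with g2 forced: g1=1, g2=1 [stuck-at-1], g3=1, g4=0, g5=1.
So Y = 1. (Without the fault it would be 0.)

1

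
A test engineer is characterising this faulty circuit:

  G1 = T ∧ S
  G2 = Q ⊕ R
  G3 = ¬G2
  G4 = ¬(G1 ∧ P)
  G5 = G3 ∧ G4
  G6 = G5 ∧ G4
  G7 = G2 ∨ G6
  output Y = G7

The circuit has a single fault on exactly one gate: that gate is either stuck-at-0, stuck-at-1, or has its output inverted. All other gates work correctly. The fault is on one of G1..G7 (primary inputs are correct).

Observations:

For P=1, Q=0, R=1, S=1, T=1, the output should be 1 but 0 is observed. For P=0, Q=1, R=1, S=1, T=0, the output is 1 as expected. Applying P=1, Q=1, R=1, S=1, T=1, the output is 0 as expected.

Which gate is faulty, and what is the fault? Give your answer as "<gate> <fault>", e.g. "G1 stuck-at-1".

Fault-free values for test 1 (P=1, Q=0, R=1, S=1, T=1): G1=1, G2=1, G3=0, G4=0, G5=0, G6=0, G7=1, giving Y=1. Observed 0.
Test 1: faults giving observed 0 are {G2 stuck-at-0, G2 inverted output, G7 stuck-at-0, G7 inverted output}.
Test 2 (P=0, Q=1, R=1, S=1, T=0): fault-free G1=0, G2=0, G3=1, G4=1, G5=1, G6=1, G7=1 → 1; observed 1. Eliminates G7 stuck-at-0, G7 inverted output.
Test 3 (P=1, Q=1, R=1, S=1, T=1): fault-free G1=1, G2=0, G3=1, G4=0, G5=0, G6=0, G7=0 → 0; observed 0. Eliminates G2 inverted output.
Only G2 stuck-at-0 is consistent with every test.

G2 stuck-at-0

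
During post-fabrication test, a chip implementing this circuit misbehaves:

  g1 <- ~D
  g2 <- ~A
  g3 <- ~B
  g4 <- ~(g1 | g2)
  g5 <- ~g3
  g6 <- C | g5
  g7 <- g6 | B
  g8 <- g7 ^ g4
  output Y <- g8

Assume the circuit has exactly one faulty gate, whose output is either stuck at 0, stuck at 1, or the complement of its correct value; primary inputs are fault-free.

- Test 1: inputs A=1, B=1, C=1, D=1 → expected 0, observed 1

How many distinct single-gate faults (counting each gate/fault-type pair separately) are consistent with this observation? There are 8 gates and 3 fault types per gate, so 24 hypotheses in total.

10

Fault-free: g1=0, g2=0, g3=0, g4=1, g5=1, g6=1, g7=1, g8=0 → 0. Observed 1.
  g1: stuck-at-1, inverted output ✓; others ✗
  g2: stuck-at-1, inverted output ✓; others ✗
  g3: none of the 3 fault types match ✗
  g4: stuck-at-0, inverted output ✓; others ✗
  g5: none of the 3 fault types match ✗
  g6: none of the 3 fault types match ✗
  g7: stuck-at-0, inverted output ✓; others ✗
  g8: stuck-at-1, inverted output ✓; others ✗
Consistent faults: {g1 stuck-at-1, g1 inverted output, g2 stuck-at-1, g2 inverted output, g4 stuck-at-0, g4 inverted output, g7 stuck-at-0, g7 inverted output, g8 stuck-at-1, g8 inverted output} — 10 in all.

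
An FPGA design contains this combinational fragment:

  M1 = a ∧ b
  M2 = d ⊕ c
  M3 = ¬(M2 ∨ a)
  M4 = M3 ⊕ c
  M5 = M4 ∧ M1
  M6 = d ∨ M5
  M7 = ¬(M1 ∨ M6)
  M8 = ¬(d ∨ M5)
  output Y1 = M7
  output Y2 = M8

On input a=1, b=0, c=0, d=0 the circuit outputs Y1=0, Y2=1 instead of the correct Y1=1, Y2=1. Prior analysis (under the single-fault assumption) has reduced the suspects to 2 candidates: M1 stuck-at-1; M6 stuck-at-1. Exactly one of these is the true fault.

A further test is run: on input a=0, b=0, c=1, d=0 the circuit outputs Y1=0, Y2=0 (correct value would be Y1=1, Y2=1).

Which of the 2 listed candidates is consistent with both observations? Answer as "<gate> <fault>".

M1 stuck-at-1

Evaluate each candidate on input a=0, b=0, c=1, d=0:
  M1 stuck-at-1: M1=1 [stuck-at-1], M2=1, M3=0, M4=1, M5=1, M6=1, M7=0, M8=0 → Y1=0, Y2=0 — matches
  M6 stuck-at-1: M1=0, M2=1, M3=0, M4=1, M5=0, M6=1 [stuck-at-1], M7=0, M8=1 → Y1=0, Y2=1 — eliminated
Only M1 stuck-at-1 reproduces the observed Y1=0, Y2=0.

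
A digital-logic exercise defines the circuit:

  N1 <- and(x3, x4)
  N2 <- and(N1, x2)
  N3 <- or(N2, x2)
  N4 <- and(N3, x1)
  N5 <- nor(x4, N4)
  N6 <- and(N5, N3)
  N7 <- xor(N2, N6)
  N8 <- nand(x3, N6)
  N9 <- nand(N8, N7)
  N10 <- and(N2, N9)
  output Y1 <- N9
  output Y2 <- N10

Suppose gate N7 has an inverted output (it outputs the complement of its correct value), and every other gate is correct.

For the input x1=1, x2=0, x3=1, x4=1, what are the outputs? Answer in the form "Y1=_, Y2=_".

Y1=0, Y2=0

Propagate with N7 forced: N1=1, N2=0, N3=0, N4=0, N5=0, N6=0, N7=1 [inverted output], N8=1, N9=0, N10=0.
So the outputs are Y1=0, Y2=0. (Without the fault they would be Y1=1, Y2=0.)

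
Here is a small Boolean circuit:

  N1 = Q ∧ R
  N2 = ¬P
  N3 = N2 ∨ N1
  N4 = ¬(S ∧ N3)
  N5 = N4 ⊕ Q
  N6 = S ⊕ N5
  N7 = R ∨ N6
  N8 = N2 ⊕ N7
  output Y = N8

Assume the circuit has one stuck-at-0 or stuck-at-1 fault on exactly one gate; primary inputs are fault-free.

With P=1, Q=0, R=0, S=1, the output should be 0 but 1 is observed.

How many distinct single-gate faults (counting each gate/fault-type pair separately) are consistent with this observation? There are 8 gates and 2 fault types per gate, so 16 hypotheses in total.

7

Fault-free: N1=0, N2=0, N3=0, N4=1, N5=1, N6=0, N7=0, N8=0 → 0. Observed 1.
  N1: stuck-at-1 ✓; others ✗
  N2: none of the 2 fault types match ✗
  N3: stuck-at-1 ✓; others ✗
  N4: stuck-at-0 ✓; others ✗
  N5: stuck-at-0 ✓; others ✗
  N6: stuck-at-1 ✓; others ✗
  N7: stuck-at-1 ✓; others ✗
  N8: stuck-at-1 ✓; others ✗
Consistent faults: {N1 stuck-at-1, N3 stuck-at-1, N4 stuck-at-0, N5 stuck-at-0, N6 stuck-at-1, N7 stuck-at-1, N8 stuck-at-1} — 7 in all.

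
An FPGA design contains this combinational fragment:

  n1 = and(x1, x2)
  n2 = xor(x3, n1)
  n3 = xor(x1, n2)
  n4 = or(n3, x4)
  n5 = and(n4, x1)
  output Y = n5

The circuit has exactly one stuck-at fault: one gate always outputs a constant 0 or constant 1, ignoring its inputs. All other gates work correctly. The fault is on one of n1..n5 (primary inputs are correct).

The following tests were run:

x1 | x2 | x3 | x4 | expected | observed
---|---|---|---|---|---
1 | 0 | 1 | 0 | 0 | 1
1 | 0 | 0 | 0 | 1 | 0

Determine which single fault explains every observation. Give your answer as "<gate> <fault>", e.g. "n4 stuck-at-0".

Fault-free values for test 1 (x1=1, x2=0, x3=1, x4=0): n1=0, n2=1, n3=0, n4=0, n5=0, giving Y=0. Observed 1.
Test 1: faults giving observed 1 are {n1 stuck-at-1, n2 stuck-at-0, n3 stuck-at-1, n4 stuck-at-1, n5 stuck-at-1}.
Test 2 (x1=1, x2=0, x3=0, x4=0): fault-free n1=0, n2=0, n3=1, n4=1, n5=1 → 1; observed 0. Eliminates n2 stuck-at-0, n3 stuck-at-1, n4 stuck-at-1, n5 stuck-at-1.
Only n1 stuck-at-1 is consistent with every test.

n1 stuck-at-1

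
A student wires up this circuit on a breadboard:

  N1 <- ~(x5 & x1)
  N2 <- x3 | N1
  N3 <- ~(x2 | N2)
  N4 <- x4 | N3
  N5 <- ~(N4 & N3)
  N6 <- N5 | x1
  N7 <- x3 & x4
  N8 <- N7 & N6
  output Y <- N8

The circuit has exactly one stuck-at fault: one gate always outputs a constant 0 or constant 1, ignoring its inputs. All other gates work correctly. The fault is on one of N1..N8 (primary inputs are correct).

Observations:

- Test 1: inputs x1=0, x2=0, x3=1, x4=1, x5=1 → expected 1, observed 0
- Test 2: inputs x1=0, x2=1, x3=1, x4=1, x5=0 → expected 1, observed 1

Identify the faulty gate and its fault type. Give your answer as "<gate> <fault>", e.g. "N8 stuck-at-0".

N2 stuck-at-0

Fault-free values for test 1 (x1=0, x2=0, x3=1, x4=1, x5=1): N1=1, N2=1, N3=0, N4=1, N5=1, N6=1, N7=1, N8=1, giving Y=1. Observed 0.
Test 1: faults giving observed 0 are {N2 stuck-at-0, N3 stuck-at-1, N5 stuck-at-0, N6 stuck-at-0, N7 stuck-at-0, N8 stuck-at-0}.
Test 2 (x1=0, x2=1, x3=1, x4=1, x5=0): fault-free N1=1, N2=1, N3=0, N4=1, N5=1, N6=1, N7=1, N8=1 → 1; observed 1. Eliminates N3 stuck-at-1, N5 stuck-at-0, N6 stuck-at-0, N7 stuck-at-0, N8 stuck-at-0.
Only N2 stuck-at-0 is consistent with every test.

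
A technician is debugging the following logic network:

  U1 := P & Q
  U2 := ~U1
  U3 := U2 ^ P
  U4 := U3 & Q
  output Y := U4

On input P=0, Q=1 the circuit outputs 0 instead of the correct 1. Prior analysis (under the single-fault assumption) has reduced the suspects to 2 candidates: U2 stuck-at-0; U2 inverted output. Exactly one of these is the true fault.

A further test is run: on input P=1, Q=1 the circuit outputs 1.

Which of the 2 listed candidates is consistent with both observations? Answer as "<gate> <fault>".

U2 stuck-at-0

Evaluate each candidate on input P=1, Q=1:
  U2 stuck-at-0: U1=1, U2=0 [stuck-at-0], U3=1, U4=1 → 1 — matches
  U2 inverted output: U1=1, U2=1 [inverted output], U3=0, U4=0 → 0 — eliminated
Only U2 stuck-at-0 reproduces the observed 1.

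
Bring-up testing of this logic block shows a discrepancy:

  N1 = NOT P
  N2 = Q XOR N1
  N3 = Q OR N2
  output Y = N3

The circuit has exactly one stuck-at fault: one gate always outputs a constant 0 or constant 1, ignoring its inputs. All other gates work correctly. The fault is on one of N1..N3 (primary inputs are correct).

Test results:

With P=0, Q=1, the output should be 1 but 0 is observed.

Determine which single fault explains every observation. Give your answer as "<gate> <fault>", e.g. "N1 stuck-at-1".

Fault-free values for test 1 (P=0, Q=1): N1=1, N2=0, N3=1, giving Y=1. Observed 0.
Test 1: faults giving observed 0 are {N3 stuck-at-0}.
Only N3 stuck-at-0 is consistent with every test.

N3 stuck-at-0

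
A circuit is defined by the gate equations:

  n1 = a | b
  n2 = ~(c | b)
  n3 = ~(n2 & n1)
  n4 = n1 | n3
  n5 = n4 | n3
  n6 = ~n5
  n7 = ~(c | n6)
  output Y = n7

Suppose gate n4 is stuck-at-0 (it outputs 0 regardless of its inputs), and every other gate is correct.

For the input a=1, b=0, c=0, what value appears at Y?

0

Propagate with n4 forced: n1=1, n2=1, n3=0, n4=0 [stuck-at-0], n5=0, n6=1, n7=0.
So Y = 0. (Without the fault it would be 1.)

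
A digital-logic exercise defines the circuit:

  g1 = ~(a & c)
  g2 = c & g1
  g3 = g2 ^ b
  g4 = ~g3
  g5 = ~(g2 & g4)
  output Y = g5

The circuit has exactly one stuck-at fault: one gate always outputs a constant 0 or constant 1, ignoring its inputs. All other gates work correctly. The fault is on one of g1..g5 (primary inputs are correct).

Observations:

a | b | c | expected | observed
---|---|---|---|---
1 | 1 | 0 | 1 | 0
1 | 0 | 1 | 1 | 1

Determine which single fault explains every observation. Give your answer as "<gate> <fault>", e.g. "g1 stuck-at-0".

g2 stuck-at-1

Fault-free values for test 1 (a=1, b=1, c=0): g1=1, g2=0, g3=1, g4=0, g5=1, giving Y=1. Observed 0.
Test 1: faults giving observed 0 are {g2 stuck-at-1, g5 stuck-at-0}.
Test 2 (a=1, b=0, c=1): fault-free g1=0, g2=0, g3=0, g4=1, g5=1 → 1; observed 1. Eliminates g5 stuck-at-0.
Only g2 stuck-at-1 is consistent with every test.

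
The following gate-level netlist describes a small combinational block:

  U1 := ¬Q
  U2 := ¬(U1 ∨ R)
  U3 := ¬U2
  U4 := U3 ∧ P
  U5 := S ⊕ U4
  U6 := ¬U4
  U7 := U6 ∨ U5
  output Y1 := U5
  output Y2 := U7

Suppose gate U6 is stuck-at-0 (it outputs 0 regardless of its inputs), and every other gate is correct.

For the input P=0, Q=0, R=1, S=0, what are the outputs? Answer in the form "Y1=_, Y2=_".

Y1=0, Y2=0

Propagate with U6 forced: U1=1, U2=0, U3=1, U4=0, U5=0, U6=0 [stuck-at-0], U7=0.
So the outputs are Y1=0, Y2=0. (Without the fault they would be Y1=0, Y2=1.)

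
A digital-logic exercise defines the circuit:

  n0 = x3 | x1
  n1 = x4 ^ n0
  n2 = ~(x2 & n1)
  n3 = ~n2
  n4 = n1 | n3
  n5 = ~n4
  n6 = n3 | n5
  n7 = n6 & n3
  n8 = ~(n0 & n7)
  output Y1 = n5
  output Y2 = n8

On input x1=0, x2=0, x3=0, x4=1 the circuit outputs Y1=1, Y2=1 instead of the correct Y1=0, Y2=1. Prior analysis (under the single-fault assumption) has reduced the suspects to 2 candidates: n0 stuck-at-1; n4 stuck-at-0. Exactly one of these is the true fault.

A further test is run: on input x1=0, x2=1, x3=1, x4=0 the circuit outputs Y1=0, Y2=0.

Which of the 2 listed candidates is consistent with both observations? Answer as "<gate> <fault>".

Evaluate each candidate on input x1=0, x2=1, x3=1, x4=0:
  n0 stuck-at-1: n0=1 [stuck-at-1], n1=1, n2=0, n3=1, n4=1, n5=0, n6=1, n7=1, n8=0 → Y1=0, Y2=0 — matches
  n4 stuck-at-0: n0=1, n1=1, n2=0, n3=1, n4=0 [stuck-at-0], n5=1, n6=1, n7=1, n8=0 → Y1=1, Y2=0 — eliminated
Only n0 stuck-at-1 reproduces the observed Y1=0, Y2=0.

n0 stuck-at-1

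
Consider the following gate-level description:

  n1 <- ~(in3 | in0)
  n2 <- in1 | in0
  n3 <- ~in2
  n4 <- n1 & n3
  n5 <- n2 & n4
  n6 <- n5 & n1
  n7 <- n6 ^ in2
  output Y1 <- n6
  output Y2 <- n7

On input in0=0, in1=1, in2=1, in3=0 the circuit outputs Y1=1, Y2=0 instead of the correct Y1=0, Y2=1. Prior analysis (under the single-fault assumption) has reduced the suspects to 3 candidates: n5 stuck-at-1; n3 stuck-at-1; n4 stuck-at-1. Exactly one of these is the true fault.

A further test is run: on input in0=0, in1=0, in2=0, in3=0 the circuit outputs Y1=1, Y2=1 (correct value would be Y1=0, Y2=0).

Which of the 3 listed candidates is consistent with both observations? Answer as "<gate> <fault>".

n5 stuck-at-1

Evaluate each candidate on input in0=0, in1=0, in2=0, in3=0:
  n5 stuck-at-1: n1=1, n2=0, n3=1, n4=1, n5=1 [stuck-at-1], n6=1, n7=1 → Y1=1, Y2=1 — matches
  n3 stuck-at-1: n1=1, n2=0, n3=1 [stuck-at-1], n4=1, n5=0, n6=0, n7=0 → Y1=0, Y2=0 — eliminated
  n4 stuck-at-1: n1=1, n2=0, n3=1, n4=1 [stuck-at-1], n5=0, n6=0, n7=0 → Y1=0, Y2=0 — eliminated
Only n5 stuck-at-1 reproduces the observed Y1=1, Y2=1.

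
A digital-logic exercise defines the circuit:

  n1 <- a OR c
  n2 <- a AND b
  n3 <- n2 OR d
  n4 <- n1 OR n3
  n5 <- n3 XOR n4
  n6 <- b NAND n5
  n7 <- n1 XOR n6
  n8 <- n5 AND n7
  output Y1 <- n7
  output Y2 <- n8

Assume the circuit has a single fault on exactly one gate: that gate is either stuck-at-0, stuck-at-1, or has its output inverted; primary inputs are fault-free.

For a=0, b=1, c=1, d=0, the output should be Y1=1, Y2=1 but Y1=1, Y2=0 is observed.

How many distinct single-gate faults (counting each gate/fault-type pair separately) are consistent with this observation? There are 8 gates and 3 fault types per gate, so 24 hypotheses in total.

4

Fault-free: n1=1, n2=0, n3=0, n4=1, n5=1, n6=0, n7=1, n8=1 → Y1=1, Y2=1. Observed Y1=1, Y2=0.
  n1: stuck-at-0, inverted output ✓; others ✗
  n2: none of the 3 fault types match ✗
  n3: none of the 3 fault types match ✗
  n4: none of the 3 fault types match ✗
  n5: none of the 3 fault types match ✗
  n6: none of the 3 fault types match ✗
  n7: none of the 3 fault types match ✗
  n8: stuck-at-0, inverted output ✓; others ✗
Consistent faults: {n1 stuck-at-0, n1 inverted output, n8 stuck-at-0, n8 inverted output} — 4 in all.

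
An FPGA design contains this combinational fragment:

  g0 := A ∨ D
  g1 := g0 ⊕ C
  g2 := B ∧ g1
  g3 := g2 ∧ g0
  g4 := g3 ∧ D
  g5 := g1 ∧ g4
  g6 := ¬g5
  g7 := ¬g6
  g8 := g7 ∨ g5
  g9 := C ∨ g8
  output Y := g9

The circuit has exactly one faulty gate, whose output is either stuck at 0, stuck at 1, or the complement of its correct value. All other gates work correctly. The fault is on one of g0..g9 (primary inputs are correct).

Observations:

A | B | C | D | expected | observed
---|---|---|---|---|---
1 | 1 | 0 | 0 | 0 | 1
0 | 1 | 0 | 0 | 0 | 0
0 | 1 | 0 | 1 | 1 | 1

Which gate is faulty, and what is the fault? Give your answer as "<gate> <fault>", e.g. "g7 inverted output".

Fault-free values for test 1 (A=1, B=1, C=0, D=0): g0=1, g1=1, g2=1, g3=1, g4=0, g5=0, g6=1, g7=0, g8=0, g9=0, giving Y=0. Observed 1.
Test 1: faults giving observed 1 are {g4 stuck-at-1, g4 inverted output, g5 stuck-at-1, g5 inverted output, g6 stuck-at-0, g6 inverted output, g7 stuck-at-1, g7 inverted output, g8 stuck-at-1, g8 inverted output, g9 stuck-at-1, g9 inverted output}.
Test 2 (A=0, B=1, C=0, D=0): fault-free g0=0, g1=0, g2=0, g3=0, g4=0, g5=0, g6=1, g7=0, g8=0, g9=0 → 0; observed 0. Eliminates g5 stuck-at-1, g5 inverted output, g6 stuck-at-0, g6 inverted output, g7 stuck-at-1, g7 inverted output, g8 stuck-at-1, g8 inverted output, g9 stuck-at-1, g9 inverted output.
Test 3 (A=0, B=1, C=0, D=1): fault-free g0=1, g1=1, g2=1, g3=1, g4=1, g5=1, g6=0, g7=1, g8=1, g9=1 → 1; observed 1. Eliminates g4 inverted output.
Only g4 stuck-at-1 is consistent with every test.

g4 stuck-at-1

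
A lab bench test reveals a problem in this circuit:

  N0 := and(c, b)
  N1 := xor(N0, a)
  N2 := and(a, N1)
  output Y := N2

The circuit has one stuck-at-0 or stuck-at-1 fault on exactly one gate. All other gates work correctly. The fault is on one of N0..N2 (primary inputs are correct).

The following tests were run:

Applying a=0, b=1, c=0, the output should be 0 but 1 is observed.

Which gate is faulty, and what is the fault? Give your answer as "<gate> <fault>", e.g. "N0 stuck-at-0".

N2 stuck-at-1

Fault-free values for test 1 (a=0, b=1, c=0): N0=0, N1=0, N2=0, giving Y=0. Observed 1.
Test 1: faults giving observed 1 are {N2 stuck-at-1}.
Only N2 stuck-at-1 is consistent with every test.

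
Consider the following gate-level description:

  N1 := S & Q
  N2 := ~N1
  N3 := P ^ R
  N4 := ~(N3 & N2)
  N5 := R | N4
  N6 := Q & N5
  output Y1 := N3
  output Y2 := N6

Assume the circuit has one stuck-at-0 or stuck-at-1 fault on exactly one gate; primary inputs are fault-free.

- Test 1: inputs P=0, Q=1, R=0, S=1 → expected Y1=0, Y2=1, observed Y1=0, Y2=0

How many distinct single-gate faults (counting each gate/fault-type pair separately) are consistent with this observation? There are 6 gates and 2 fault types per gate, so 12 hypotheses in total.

Fault-free: N1=1, N2=0, N3=0, N4=1, N5=1, N6=1 → Y1=0, Y2=1. Observed Y1=0, Y2=0.
  N1 stuck-at-0: output Y1=0, Y2=1 ✗
  N1 stuck-at-1: output Y1=0, Y2=1 ✗
  N2 stuck-at-0: output Y1=0, Y2=1 ✗
  N2 stuck-at-1: output Y1=0, Y2=1 ✗
  N3 stuck-at-0: output Y1=0, Y2=1 ✗
  N3 stuck-at-1: output Y1=1, Y2=1 ✗
  N4 stuck-at-0: output Y1=0, Y2=0 ✓
  N4 stuck-at-1: output Y1=0, Y2=1 ✗
  N5 stuck-at-0: output Y1=0, Y2=0 ✓
  N5 stuck-at-1: output Y1=0, Y2=1 ✗
  N6 stuck-at-0: output Y1=0, Y2=0 ✓
  N6 stuck-at-1: output Y1=0, Y2=1 ✗
Consistent faults: {N4 stuck-at-0, N5 stuck-at-0, N6 stuck-at-0} — 3 in all.

3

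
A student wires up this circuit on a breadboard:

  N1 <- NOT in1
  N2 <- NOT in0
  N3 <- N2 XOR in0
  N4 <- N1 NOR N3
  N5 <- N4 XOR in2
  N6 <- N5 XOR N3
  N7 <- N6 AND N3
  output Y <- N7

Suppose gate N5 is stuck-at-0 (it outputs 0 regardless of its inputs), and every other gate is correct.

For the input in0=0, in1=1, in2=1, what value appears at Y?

1

Propagate with N5 forced: N1=0, N2=1, N3=1, N4=0, N5=0 [stuck-at-0], N6=1, N7=1.
So Y = 1. (Without the fault it would be 0.)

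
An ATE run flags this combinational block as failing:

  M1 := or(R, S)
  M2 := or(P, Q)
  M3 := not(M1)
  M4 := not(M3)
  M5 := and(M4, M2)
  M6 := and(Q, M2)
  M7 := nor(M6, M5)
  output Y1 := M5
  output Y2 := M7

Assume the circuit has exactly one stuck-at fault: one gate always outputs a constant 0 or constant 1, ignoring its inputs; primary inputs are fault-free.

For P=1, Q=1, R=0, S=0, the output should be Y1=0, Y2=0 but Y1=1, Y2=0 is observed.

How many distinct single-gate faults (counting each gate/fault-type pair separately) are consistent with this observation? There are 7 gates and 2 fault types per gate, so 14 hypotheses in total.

4

Fault-free: M1=0, M2=1, M3=1, M4=0, M5=0, M6=1, M7=0 → Y1=0, Y2=0. Observed Y1=1, Y2=0.
  M1 stuck-at-0: output Y1=0, Y2=0 ✗
  M1 stuck-at-1: output Y1=1, Y2=0 ✓
  M2 stuck-at-0: output Y1=0, Y2=1 ✗
  M2 stuck-at-1: output Y1=0, Y2=0 ✗
  M3 stuck-at-0: output Y1=1, Y2=0 ✓
  M3 stuck-at-1: output Y1=0, Y2=0 ✗
  M4 stuck-at-0: output Y1=0, Y2=0 ✗
  M4 stuck-at-1: output Y1=1, Y2=0 ✓
  M5 stuck-at-0: output Y1=0, Y2=0 ✗
  M5 stuck-at-1: output Y1=1, Y2=0 ✓
  M6 stuck-at-0: output Y1=0, Y2=1 ✗
  M6 stuck-at-1: output Y1=0, Y2=0 ✗
  M7 stuck-at-0: output Y1=0, Y2=0 ✗
  M7 stuck-at-1: output Y1=0, Y2=1 ✗
Consistent faults: {M1 stuck-at-1, M3 stuck-at-0, M4 stuck-at-1, M5 stuck-at-1} — 4 in all.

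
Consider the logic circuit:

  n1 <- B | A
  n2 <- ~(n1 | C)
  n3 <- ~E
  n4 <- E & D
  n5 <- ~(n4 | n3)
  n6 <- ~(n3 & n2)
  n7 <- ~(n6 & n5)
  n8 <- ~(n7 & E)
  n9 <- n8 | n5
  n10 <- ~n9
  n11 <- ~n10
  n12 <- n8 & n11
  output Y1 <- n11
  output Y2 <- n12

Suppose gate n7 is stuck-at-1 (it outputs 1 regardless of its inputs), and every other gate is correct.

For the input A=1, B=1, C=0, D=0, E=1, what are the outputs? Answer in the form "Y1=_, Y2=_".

Y1=1, Y2=0

Propagate with n7 forced: n1=1, n2=0, n3=0, n4=0, n5=1, n6=1, n7=1 [stuck-at-1], n8=0, n9=1, n10=0, n11=1, n12=0.
So the outputs are Y1=1, Y2=0. (Without the fault they would be Y1=1, Y2=1.)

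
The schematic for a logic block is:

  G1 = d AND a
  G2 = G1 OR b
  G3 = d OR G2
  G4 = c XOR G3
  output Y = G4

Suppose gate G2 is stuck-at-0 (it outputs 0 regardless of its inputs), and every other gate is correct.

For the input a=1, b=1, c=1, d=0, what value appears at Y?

1

Propagate with G2 forced: G1=0, G2=0 [stuck-at-0], G3=0, G4=1.
So Y = 1. (Without the fault it would be 0.)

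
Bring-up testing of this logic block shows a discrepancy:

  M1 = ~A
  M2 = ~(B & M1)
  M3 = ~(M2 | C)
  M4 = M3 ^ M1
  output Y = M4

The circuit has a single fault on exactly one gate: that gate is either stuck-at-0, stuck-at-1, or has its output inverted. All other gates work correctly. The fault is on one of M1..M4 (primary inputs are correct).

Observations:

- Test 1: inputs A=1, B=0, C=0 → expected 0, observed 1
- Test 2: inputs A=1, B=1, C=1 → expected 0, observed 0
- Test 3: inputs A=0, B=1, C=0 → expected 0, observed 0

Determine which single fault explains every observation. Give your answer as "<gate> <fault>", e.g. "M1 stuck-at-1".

M2 stuck-at-0

Fault-free values for test 1 (A=1, B=0, C=0): M1=0, M2=1, M3=0, M4=0, giving Y=0. Observed 1.
Test 1: faults giving observed 1 are {M1 stuck-at-1, M1 inverted output, M2 stuck-at-0, M2 inverted output, M3 stuck-at-1, M3 inverted output, M4 stuck-at-1, M4 inverted output}.
Test 2 (A=1, B=1, C=1): fault-free M1=0, M2=1, M3=0, M4=0 → 0; observed 0. Eliminates M1 stuck-at-1, M1 inverted output, M3 stuck-at-1, M3 inverted output, M4 stuck-at-1, M4 inverted output.
Test 3 (A=0, B=1, C=0): fault-free M1=1, M2=0, M3=1, M4=0 → 0; observed 0. Eliminates M2 inverted output.
Only M2 stuck-at-0 is consistent with every test.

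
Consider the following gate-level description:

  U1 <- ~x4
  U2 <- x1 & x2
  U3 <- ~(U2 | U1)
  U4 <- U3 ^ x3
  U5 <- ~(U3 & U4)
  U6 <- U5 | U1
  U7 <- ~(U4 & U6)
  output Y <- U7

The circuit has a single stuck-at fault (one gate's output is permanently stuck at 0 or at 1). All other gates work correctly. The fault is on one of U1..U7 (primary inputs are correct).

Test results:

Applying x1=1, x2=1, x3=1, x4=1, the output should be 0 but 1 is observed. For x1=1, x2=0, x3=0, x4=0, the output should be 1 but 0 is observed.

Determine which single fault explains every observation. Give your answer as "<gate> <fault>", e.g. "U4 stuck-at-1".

Fault-free values for test 1 (x1=1, x2=1, x3=1, x4=1): U1=0, U2=1, U3=0, U4=1, U5=1, U6=1, U7=0, giving Y=0. Observed 1.
Test 1: faults giving observed 1 are {U2 stuck-at-0, U3 stuck-at-1, U4 stuck-at-0, U5 stuck-at-0, U6 stuck-at-0, U7 stuck-at-1}.
Test 2 (x1=1, x2=0, x3=0, x4=0): fault-free U1=1, U2=0, U3=0, U4=0, U5=1, U6=1, U7=1 → 1; observed 0. Eliminates U2 stuck-at-0, U4 stuck-at-0, U5 stuck-at-0, U6 stuck-at-0, U7 stuck-at-1.
Only U3 stuck-at-1 is consistent with every test.

U3 stuck-at-1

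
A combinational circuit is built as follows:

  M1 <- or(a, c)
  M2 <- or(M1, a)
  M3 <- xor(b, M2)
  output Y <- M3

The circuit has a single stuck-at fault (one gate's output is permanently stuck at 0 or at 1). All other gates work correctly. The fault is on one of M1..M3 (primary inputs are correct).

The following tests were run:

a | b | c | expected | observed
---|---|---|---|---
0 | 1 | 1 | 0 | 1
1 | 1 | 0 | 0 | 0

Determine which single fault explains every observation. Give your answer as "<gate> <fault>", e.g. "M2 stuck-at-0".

M1 stuck-at-0

Fault-free values for test 1 (a=0, b=1, c=1): M1=1, M2=1, M3=0, giving Y=0. Observed 1.
Test 1: faults giving observed 1 are {M1 stuck-at-0, M2 stuck-at-0, M3 stuck-at-1}.
Test 2 (a=1, b=1, c=0): fault-free M1=1, M2=1, M3=0 → 0; observed 0. Eliminates M2 stuck-at-0, M3 stuck-at-1.
Only M1 stuck-at-0 is consistent with every test.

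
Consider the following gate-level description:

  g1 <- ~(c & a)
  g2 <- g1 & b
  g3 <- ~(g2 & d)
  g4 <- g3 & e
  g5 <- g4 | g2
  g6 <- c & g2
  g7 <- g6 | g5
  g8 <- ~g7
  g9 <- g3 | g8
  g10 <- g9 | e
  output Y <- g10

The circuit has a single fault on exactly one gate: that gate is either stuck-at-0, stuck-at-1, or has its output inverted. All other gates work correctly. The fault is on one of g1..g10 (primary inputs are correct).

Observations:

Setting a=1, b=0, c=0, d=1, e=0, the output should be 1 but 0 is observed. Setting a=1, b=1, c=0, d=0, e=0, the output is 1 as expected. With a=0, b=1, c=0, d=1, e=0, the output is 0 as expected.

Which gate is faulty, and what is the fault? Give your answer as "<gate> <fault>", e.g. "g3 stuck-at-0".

g2 stuck-at-1

Fault-free values for test 1 (a=1, b=0, c=0, d=1, e=0): g1=1, g2=0, g3=1, g4=0, g5=0, g6=0, g7=0, g8=1, g9=1, g10=1, giving Y=1. Observed 0.
Test 1: faults giving observed 0 are {g2 stuck-at-1, g2 inverted output, g9 stuck-at-0, g9 inverted output, g10 stuck-at-0, g10 inverted output}.
Test 2 (a=1, b=1, c=0, d=0, e=0): fault-free g1=1, g2=1, g3=1, g4=0, g5=1, g6=0, g7=1, g8=0, g9=1, g10=1 → 1; observed 1. Eliminates g9 stuck-at-0, g9 inverted output, g10 stuck-at-0, g10 inverted output.
Test 3 (a=0, b=1, c=0, d=1, e=0): fault-free g1=1, g2=1, g3=0, g4=0, g5=1, g6=0, g7=1, g8=0, g9=0, g10=0 → 0; observed 0. Eliminates g2 inverted output.
Only g2 stuck-at-1 is consistent with every test.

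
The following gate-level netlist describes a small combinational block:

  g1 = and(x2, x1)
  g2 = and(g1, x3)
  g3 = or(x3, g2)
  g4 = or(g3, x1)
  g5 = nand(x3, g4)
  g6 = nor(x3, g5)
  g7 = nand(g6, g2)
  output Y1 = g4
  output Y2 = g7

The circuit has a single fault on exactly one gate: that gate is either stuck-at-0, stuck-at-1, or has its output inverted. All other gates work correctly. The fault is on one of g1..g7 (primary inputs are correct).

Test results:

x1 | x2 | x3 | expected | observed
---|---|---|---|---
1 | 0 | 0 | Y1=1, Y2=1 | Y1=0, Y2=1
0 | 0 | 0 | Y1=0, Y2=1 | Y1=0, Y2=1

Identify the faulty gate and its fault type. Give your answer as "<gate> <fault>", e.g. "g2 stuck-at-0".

Fault-free values for test 1 (x1=1, x2=0, x3=0): g1=0, g2=0, g3=0, g4=1, g5=1, g6=0, g7=1, giving Y1=1, Y2=1. Observed Y1=0, Y2=1.
Test 1: faults giving observed Y1=0, Y2=1 are {g4 stuck-at-0, g4 inverted output}.
Test 2 (x1=0, x2=0, x3=0): fault-free g1=0, g2=0, g3=0, g4=0, g5=1, g6=0, g7=1 → Y1=0, Y2=1; observed Y1=0, Y2=1. Eliminates g4 inverted output.
Only g4 stuck-at-0 is consistent with every test.

g4 stuck-at-0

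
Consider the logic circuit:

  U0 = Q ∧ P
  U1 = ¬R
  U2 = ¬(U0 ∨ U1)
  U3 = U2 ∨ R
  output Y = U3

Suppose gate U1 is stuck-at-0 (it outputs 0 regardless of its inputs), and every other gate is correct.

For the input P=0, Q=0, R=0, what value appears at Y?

Propagate with U1 forced: U0=0, U1=0 [stuck-at-0], U2=1, U3=1.
So Y = 1. (Without the fault it would be 0.)

1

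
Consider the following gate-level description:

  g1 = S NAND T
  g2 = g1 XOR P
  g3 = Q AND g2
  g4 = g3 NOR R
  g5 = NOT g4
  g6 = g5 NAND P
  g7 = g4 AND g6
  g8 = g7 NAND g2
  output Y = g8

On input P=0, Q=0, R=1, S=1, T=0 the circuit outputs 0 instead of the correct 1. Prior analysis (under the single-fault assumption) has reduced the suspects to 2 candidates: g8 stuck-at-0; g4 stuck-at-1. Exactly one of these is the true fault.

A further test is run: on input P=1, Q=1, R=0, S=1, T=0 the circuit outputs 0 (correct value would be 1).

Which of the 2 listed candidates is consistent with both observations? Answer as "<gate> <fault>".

g8 stuck-at-0

Evaluate each candidate on input P=1, Q=1, R=0, S=1, T=0:
  g8 stuck-at-0: g1=1, g2=0, g3=0, g4=1, g5=0, g6=1, g7=1, g8=0 [stuck-at-0] → 0 — matches
  g4 stuck-at-1: g1=1, g2=0, g3=0, g4=1 [stuck-at-1], g5=0, g6=1, g7=1, g8=1 → 1 — eliminated
Only g8 stuck-at-0 reproduces the observed 0.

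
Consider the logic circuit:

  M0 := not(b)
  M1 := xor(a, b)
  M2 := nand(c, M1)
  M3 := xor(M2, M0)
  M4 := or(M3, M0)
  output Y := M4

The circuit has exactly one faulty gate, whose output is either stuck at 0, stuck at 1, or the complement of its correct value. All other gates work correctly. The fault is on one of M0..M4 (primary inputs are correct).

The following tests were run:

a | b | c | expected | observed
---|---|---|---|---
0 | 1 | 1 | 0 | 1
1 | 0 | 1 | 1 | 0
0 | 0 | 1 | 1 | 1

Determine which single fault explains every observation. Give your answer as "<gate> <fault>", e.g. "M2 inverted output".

M0 inverted output

Fault-free values for test 1 (a=0, b=1, c=1): M0=0, M1=1, M2=0, M3=0, M4=0, giving Y=0. Observed 1.
Test 1: faults giving observed 1 are {M0 stuck-at-1, M0 inverted output, M1 stuck-at-0, M1 inverted output, M2 stuck-at-1, M2 inverted output, M3 stuck-at-1, M3 inverted output, M4 stuck-at-1, M4 inverted output}.
Test 2 (a=1, b=0, c=1): fault-free M0=1, M1=1, M2=0, M3=1, M4=1 → 1; observed 0. Eliminates M0 stuck-at-1, M1 stuck-at-0, M1 inverted output, M2 stuck-at-1, M2 inverted output, M3 stuck-at-1, M3 inverted output, M4 stuck-at-1.
Test 3 (a=0, b=0, c=1): fault-free M0=1, M1=0, M2=1, M3=0, M4=1 → 1; observed 1. Eliminates M4 inverted output.
Only M0 inverted output is consistent with every test.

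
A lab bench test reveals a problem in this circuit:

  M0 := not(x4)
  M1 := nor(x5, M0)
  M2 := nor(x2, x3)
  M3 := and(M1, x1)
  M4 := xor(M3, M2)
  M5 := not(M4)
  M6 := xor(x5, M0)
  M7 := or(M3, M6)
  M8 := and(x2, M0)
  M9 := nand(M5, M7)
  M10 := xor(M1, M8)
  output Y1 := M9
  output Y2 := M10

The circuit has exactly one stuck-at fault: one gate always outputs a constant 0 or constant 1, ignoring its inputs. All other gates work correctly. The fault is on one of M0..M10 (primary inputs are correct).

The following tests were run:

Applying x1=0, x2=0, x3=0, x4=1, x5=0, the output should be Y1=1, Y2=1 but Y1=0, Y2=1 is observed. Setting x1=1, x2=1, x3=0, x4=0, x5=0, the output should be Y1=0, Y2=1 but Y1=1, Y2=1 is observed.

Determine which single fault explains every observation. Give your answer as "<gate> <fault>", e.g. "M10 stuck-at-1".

Fault-free values for test 1 (x1=0, x2=0, x3=0, x4=1, x5=0): M0=0, M1=1, M2=1, M3=0, M4=1, M5=0, M6=0, M7=0, M8=0, M9=1, M10=1, giving Y1=1, Y2=1. Observed Y1=0, Y2=1.
Test 1: faults giving observed Y1=0, Y2=1 are {M3 stuck-at-1, M9 stuck-at-0}.
Test 2 (x1=1, x2=1, x3=0, x4=0, x5=0): fault-free M0=1, M1=0, M2=0, M3=0, M4=0, M5=1, M6=1, M7=1, M8=1, M9=0, M10=1 → Y1=0, Y2=1; observed Y1=1, Y2=1. Eliminates M9 stuck-at-0.
Only M3 stuck-at-1 is consistent with every test.

M3 stuck-at-1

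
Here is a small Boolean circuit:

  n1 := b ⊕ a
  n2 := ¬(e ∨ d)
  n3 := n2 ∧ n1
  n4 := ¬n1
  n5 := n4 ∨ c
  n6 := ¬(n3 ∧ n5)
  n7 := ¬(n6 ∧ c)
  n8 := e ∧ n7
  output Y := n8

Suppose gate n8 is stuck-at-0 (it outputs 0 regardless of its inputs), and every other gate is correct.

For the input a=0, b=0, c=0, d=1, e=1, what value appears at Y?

Propagate with n8 forced: n1=0, n2=0, n3=0, n4=1, n5=1, n6=1, n7=1, n8=0 [stuck-at-0].
So Y = 0. (Without the fault it would be 1.)

0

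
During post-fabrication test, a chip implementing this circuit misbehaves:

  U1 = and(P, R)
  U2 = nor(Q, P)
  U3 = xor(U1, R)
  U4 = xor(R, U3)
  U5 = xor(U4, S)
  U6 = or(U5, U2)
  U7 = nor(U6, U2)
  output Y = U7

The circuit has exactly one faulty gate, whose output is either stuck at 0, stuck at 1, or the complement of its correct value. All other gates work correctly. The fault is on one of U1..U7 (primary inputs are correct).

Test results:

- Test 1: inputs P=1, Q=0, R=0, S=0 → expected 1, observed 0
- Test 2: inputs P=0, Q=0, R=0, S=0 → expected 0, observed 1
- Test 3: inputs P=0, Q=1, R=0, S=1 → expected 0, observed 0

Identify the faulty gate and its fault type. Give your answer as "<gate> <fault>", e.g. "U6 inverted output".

U2 inverted output

Fault-free values for test 1 (P=1, Q=0, R=0, S=0): U1=0, U2=0, U3=0, U4=0, U5=0, U6=0, U7=1, giving Y=1. Observed 0.
Test 1: faults giving observed 0 are {U1 stuck-at-1, U1 inverted output, U2 stuck-at-1, U2 inverted output, U3 stuck-at-1, U3 inverted output, U4 stuck-at-1, U4 inverted output, U5 stuck-at-1, U5 inverted output, U6 stuck-at-1, U6 inverted output, U7 stuck-at-0, U7 inverted output}.
Test 2 (P=0, Q=0, R=0, S=0): fault-free U1=0, U2=1, U3=0, U4=0, U5=0, U6=1, U7=0 → 0; observed 1. Eliminates U1 stuck-at-1, U1 inverted output, U2 stuck-at-1, U3 stuck-at-1, U3 inverted output, U4 stuck-at-1, U4 inverted output, U5 stuck-at-1, U5 inverted output, U6 stuck-at-1, U6 inverted output, U7 stuck-at-0.
Test 3 (P=0, Q=1, R=0, S=1): fault-free U1=0, U2=0, U3=0, U4=0, U5=1, U6=1, U7=0 → 0; observed 0. Eliminates U7 inverted output.
Only U2 inverted output is consistent with every test.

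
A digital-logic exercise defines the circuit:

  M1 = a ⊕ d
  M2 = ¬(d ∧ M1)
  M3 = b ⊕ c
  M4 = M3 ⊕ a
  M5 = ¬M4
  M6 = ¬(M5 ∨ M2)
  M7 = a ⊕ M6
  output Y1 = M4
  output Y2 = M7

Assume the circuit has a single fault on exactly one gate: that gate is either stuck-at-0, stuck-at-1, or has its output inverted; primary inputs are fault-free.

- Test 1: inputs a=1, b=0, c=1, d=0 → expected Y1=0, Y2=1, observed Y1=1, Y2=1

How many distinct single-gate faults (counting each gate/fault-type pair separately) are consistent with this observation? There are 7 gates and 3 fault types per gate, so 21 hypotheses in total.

4

Fault-free: M1=1, M2=1, M3=1, M4=0, M5=1, M6=0, M7=1 → Y1=0, Y2=1. Observed Y1=1, Y2=1.
  M1: none of the 3 fault types match ✗
  M2: none of the 3 fault types match ✗
  M3: stuck-at-0, inverted output ✓; others ✗
  M4: stuck-at-1, inverted output ✓; others ✗
  M5: none of the 3 fault types match ✗
  M6: none of the 3 fault types match ✗
  M7: none of the 3 fault types match ✗
Consistent faults: {M3 stuck-at-0, M3 inverted output, M4 stuck-at-1, M4 inverted output} — 4 in all.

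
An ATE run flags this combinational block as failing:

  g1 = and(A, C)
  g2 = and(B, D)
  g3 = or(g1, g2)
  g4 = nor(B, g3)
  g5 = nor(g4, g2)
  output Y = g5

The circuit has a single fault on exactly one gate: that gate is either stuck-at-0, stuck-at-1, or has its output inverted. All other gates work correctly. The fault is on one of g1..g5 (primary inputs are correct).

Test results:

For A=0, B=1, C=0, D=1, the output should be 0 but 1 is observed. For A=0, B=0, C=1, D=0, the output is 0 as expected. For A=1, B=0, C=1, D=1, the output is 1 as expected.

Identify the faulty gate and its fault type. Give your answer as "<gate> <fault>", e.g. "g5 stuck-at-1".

g2 stuck-at-0

Fault-free values for test 1 (A=0, B=1, C=0, D=1): g1=0, g2=1, g3=1, g4=0, g5=0, giving Y=0. Observed 1.
Test 1: faults giving observed 1 are {g2 stuck-at-0, g2 inverted output, g5 stuck-at-1, g5 inverted output}.
Test 2 (A=0, B=0, C=1, D=0): fault-free g1=0, g2=0, g3=0, g4=1, g5=0 → 0; observed 0. Eliminates g5 stuck-at-1, g5 inverted output.
Test 3 (A=1, B=0, C=1, D=1): fault-free g1=1, g2=0, g3=1, g4=0, g5=1 → 1; observed 1. Eliminates g2 inverted output.
Only g2 stuck-at-0 is consistent with every test.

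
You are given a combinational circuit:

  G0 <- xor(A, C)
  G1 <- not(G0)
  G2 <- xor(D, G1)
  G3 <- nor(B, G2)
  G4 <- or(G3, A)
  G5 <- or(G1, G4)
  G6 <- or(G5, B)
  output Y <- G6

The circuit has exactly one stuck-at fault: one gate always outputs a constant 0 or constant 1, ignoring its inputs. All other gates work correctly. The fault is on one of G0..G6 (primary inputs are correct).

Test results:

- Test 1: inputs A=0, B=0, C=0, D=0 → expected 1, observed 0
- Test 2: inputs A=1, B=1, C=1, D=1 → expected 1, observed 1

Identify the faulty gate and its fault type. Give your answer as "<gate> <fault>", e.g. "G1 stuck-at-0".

G5 stuck-at-0

Fault-free values for test 1 (A=0, B=0, C=0, D=0): G0=0, G1=1, G2=1, G3=0, G4=0, G5=1, G6=1, giving Y=1. Observed 0.
Test 1: faults giving observed 0 are {G5 stuck-at-0, G6 stuck-at-0}.
Test 2 (A=1, B=1, C=1, D=1): fault-free G0=0, G1=1, G2=0, G3=0, G4=1, G5=1, G6=1 → 1; observed 1. Eliminates G6 stuck-at-0.
Only G5 stuck-at-0 is consistent with every test.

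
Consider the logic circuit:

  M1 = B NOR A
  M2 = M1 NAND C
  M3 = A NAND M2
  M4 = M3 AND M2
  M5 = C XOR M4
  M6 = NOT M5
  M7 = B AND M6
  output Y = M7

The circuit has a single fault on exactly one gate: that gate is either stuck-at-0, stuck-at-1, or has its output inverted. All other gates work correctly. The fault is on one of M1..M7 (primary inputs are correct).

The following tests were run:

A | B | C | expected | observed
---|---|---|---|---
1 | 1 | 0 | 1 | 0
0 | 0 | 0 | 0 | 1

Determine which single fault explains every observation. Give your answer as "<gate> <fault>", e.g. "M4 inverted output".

M7 inverted output

Fault-free values for test 1 (A=1, B=1, C=0): M1=0, M2=1, M3=0, M4=0, M5=0, M6=1, M7=1, giving Y=1. Observed 0.
Test 1: faults giving observed 0 are {M3 stuck-at-1, M3 inverted output, M4 stuck-at-1, M4 inverted output, M5 stuck-at-1, M5 inverted output, M6 stuck-at-0, M6 inverted output, M7 stuck-at-0, M7 inverted output}.
Test 2 (A=0, B=0, C=0): fault-free M1=1, M2=1, M3=1, M4=1, M5=1, M6=0, M7=0 → 0; observed 1. Eliminates M3 stuck-at-1, M3 inverted output, M4 stuck-at-1, M4 inverted output, M5 stuck-at-1, M5 inverted output, M6 stuck-at-0, M6 inverted output, M7 stuck-at-0.
Only M7 inverted output is consistent with every test.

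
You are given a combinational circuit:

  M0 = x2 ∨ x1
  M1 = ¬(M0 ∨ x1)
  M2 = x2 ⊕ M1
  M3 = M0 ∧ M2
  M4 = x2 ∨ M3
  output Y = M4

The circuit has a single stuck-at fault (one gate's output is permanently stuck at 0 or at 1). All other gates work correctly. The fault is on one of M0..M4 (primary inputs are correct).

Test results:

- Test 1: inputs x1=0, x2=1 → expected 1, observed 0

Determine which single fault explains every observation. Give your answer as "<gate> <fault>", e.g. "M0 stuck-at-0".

Fault-free values for test 1 (x1=0, x2=1): M0=1, M1=0, M2=1, M3=1, M4=1, giving Y=1. Observed 0.
Test 1: faults giving observed 0 are {M4 stuck-at-0}.
Only M4 stuck-at-0 is consistent with every test.

M4 stuck-at-0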